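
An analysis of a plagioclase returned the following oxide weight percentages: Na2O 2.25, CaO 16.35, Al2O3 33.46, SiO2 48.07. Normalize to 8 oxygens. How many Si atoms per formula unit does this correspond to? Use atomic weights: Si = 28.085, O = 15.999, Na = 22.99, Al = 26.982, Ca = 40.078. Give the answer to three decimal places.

2.25 wt% Na2O ÷ 61.979 g/mol = 0.03630 mol, giving 0.07260 Na and 0.03630 O.
16.35 wt% CaO ÷ 56.077 g/mol = 0.29156 mol, giving 0.29156 Ca and 0.29156 O.
33.46 wt% Al2O3 ÷ 101.961 g/mol = 0.32816 mol, giving 0.65632 Al and 0.98448 O.
48.07 wt% SiO2 ÷ 60.083 g/mol = 0.80006 mol, giving 0.80006 Si and 1.60012 O.
Oxygen sums to 2.91246; scaling by 8/2.91246 = 2.74682 puts the formula on 8 O.
Si: 0.80006 × 2.74682 = 2.198 atoms per formula unit.

2.198 Si apfu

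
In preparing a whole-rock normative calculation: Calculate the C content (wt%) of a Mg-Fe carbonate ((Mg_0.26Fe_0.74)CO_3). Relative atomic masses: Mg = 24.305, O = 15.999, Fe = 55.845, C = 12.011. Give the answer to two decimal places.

11.16 wt%

Molar mass of (Mg_0.26Fe_0.74)CO_3: 0.26*24.305 + 0.74*55.845 + 1*12.011 + 3*15.999 = 107.653 g/mol.
Mass of C per formula unit: 1 × 12.011 = 12.011 g.
Weight fraction C = 12.011 / 107.653 = 0.1116.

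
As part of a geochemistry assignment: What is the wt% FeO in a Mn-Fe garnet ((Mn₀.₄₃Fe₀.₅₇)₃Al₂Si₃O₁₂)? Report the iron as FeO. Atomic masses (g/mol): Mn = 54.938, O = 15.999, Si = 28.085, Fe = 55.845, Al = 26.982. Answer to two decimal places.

M((Mn₀.₄₃Fe₀.₅₇)₃Al₂Si₃O₁₂) = 496.572 g/mol; M(FeO) = 71.844 g/mol.
Moles FeO per formula unit = 1.71 Fe ÷ 1 = 1.7100.
FeO fraction = (1.7100 × 71.844) / 496.572 = 122.853/496.572 = 0.2474.

24.74 wt%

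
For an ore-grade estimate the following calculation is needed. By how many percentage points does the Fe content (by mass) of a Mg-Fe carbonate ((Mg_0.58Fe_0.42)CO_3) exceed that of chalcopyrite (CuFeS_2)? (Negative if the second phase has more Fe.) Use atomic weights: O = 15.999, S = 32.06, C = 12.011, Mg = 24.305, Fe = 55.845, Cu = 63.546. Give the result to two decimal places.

Fe in (Mg_0.58Fe_0.42)CO_3: molar mass 97.560 g/mol; 0.42×55.845 = 23.455 g → 24.04 wt%.
Fe in CuFeS_2: molar mass 183.511 g/mol; 1×55.845 = 55.845 g → 30.43 wt%.
Difference = 24.04 − 30.43 = -6.39 percentage points.

-6.39 percentage points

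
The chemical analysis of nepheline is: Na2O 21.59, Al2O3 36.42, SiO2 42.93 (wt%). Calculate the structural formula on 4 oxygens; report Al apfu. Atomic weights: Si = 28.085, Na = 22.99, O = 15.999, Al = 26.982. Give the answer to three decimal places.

1.003 Al apfu

Na2O (M=61.979): mol = 0.34834; Na = 0.69668, O = 0.34834.
Al2O3 (M=101.961): mol = 0.35720; Al = 0.71440, O = 1.07160.
SiO2 (M=60.083): mol = 0.71451; Si = 0.71451, O = 1.42902.
ΣO = 2.84896; factor = 4/ΣO = 1.40402.
Al apfu = 0.71440 × 1.40402 = 1.003.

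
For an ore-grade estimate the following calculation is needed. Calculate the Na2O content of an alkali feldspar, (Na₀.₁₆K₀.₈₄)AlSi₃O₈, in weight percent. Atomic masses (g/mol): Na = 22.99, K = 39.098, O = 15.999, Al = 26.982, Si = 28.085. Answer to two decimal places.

1.80 wt%

Formula mass = 275.750 g/mol.
0.16 Na → 0.0800 mol Na2O per formula unit; M(Na2O) = 61.979, so Na2O mass = 4.958 g.
4.958/275.750 × 100 = 1.80 wt%.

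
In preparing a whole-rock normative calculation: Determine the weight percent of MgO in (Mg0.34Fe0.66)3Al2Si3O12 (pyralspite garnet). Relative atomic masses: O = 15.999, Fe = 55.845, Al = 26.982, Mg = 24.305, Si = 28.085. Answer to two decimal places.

8.83 wt%

Formula mass = 465.571 g/mol.
1.02 Mg → 1.0200 mol MgO per formula unit; M(MgO) = 40.304, so MgO mass = 41.110 g.
41.110/465.571 × 100 = 8.83 wt%.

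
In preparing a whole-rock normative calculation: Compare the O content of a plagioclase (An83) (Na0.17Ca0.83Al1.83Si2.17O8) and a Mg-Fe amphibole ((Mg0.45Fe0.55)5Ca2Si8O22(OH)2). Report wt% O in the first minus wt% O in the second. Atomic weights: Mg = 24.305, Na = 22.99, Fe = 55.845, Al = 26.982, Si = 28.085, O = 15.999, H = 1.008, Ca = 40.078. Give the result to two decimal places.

M(Na0.17Ca0.83Al1.83Si2.17O8) = 275.487 g/mol, so wt% O = 127.992/275.487 × 100 = 46.46%.
M((Mg0.45Fe0.55)5Ca2Si8O22(OH)2) = 899.088 g/mol, so wt% O = 383.976/899.088 × 100 = 42.71%.
46.46 − 42.71 = 3.75 pp.

3.75 percentage points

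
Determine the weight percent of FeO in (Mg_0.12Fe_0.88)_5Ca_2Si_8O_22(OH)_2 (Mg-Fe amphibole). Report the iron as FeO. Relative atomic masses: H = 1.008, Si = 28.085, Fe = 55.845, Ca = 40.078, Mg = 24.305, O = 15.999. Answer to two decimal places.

33.24 wt%

M((Mg_0.12Fe_0.88)_5Ca_2Si_8O_22(OH)_2) = 951.129 g/mol; M(FeO) = 71.844 g/mol.
Moles FeO per formula unit = 4.40 Fe ÷ 1 = 4.4000.
FeO fraction = (4.4000 × 71.844) / 951.129 = 316.114/951.129 = 0.3324.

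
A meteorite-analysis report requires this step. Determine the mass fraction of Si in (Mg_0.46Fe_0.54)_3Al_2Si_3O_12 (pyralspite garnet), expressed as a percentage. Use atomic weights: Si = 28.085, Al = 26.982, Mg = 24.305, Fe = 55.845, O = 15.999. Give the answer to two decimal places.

18.55 weight percent

M((Mg_0.46Fe_0.54)_3Al_2Si_3O_12) = 454.217 g/mol.
Si contributes 3 × 28.085 = 84.255 g per mole.
84.255/454.217 = 0.1855 → 18.55%.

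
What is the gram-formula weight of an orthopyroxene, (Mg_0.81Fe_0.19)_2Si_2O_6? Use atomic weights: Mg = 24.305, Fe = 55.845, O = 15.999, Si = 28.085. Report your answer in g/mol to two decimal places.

212.76 g/mol

M = 1.62(24.305) + 0.38(55.845) + 2(28.085) + 6(15.999)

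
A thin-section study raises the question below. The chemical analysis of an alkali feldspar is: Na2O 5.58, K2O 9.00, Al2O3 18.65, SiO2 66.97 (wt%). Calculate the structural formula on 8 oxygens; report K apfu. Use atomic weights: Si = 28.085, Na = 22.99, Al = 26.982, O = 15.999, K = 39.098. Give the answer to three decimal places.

0.516 K apfu

Na2O (M=61.979): mol = 0.09003; Na = 0.18006, O = 0.09003.
K2O (M=94.195): mol = 0.09555; K = 0.19110, O = 0.09555.
Al2O3 (M=101.961): mol = 0.18291; Al = 0.36582, O = 0.54873.
SiO2 (M=60.083): mol = 1.11462; Si = 1.11462, O = 2.22924.
ΣO = 2.96355; factor = 8/ΣO = 2.69947.
K apfu = 0.19110 × 2.69947 = 0.516.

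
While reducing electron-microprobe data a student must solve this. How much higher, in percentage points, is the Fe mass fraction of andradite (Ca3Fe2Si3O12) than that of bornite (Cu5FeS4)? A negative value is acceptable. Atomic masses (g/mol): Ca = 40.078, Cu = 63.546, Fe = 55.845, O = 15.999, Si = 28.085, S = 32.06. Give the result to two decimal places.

10.85 percentage points

M(Ca3Fe2Si3O12) = 508.167 g/mol, so wt% Fe = 111.690/508.167 × 100 = 21.98%.
M(Cu5FeS4) = 501.815 g/mol, so wt% Fe = 55.845/501.815 × 100 = 11.13%.
21.98 − 11.13 = 10.85 pp.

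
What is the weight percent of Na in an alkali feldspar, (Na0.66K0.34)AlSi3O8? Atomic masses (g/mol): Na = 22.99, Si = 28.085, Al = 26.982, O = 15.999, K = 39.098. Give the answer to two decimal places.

5.67 wt%

Formula mass = 0.66·22.99 + 0.34·39.098 + 1·26.982 + 3·28.085 + 8·15.999 = 267.696 g/mol, of which 15.173 g is Na.
So Na makes up 15.173/267.696 = 0.0567 of the mass, i.e. 5.67%.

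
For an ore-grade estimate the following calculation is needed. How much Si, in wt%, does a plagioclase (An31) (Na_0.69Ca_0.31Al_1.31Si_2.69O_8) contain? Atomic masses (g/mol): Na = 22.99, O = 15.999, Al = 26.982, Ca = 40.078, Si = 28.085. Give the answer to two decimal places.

28.28 wt%

M(Na_0.69Ca_0.31Al_1.31Si_2.69O_8) = 267.174 g/mol.
Si contributes 2.69 × 28.085 = 75.549 g per mole.
75.549/267.174 = 0.2828 → 28.28%.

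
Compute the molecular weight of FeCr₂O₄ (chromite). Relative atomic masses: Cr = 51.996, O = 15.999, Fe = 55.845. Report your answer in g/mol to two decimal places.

The formula mass is the sum 1×55.845 + 2×51.996 + 4×15.999.

223.83 g/mol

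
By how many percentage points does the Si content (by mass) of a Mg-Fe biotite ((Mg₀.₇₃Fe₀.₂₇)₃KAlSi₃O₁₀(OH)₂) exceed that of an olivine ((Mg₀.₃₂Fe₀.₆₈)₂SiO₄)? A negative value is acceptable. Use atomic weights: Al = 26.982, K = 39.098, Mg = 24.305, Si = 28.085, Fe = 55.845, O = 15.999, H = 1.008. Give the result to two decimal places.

3.73 percentage points

Si in (Mg₀.₇₃Fe₀.₂₇)₃KAlSi₃O₁₀(OH)₂: molar mass 442.801 g/mol; 3×28.085 = 84.255 g → 19.03 wt%.
Si in (Mg₀.₃₂Fe₀.₆₈)₂SiO₄: molar mass 183.585 g/mol; 1×28.085 = 28.085 g → 15.30 wt%.
Difference = 19.03 − 15.30 = 3.73 percentage points.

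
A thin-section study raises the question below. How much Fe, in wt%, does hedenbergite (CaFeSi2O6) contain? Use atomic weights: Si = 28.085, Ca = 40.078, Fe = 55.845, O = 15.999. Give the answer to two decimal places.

22.51 wt%

Formula mass = 1·40.078 + 1·55.845 + 2·28.085 + 6·15.999 = 248.087 g/mol, of which 55.845 g is Fe.
So Fe makes up 55.845/248.087 = 0.2251 of the mass, i.e. 22.51%.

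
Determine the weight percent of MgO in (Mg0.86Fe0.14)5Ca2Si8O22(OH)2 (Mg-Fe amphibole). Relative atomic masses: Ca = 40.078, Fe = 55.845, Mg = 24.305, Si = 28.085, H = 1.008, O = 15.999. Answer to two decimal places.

20.77 wt%

Formula mass = 834.431 g/mol.
4.30 Mg → 4.3000 mol MgO per formula unit; M(MgO) = 40.304, so MgO mass = 173.307 g.
173.307/834.431 × 100 = 20.77 wt%.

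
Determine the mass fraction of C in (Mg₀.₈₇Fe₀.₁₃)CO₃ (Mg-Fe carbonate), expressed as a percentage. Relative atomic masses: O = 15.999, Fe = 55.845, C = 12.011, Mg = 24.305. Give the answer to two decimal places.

Formula mass = 0.87×24.305 + 0.13×55.845 + 1×12.011 + 3×15.999 = 88.413 g/mol, of which 12.011 g is C.
So C makes up 12.011/88.413 = 0.1359 of the mass, i.e. 13.59%.

13.59 weight percent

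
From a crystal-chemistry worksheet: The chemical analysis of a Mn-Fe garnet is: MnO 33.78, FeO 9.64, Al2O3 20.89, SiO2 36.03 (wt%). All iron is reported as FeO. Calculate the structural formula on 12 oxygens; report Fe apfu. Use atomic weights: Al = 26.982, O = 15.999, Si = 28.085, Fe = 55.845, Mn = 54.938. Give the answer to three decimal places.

MnO (M=70.937): mol = 0.47620; Mn = 0.47620, O = 0.47620.
FeO (M=71.844): mol = 0.13418; Fe = 0.13418, O = 0.13418.
Al2O3 (M=101.961): mol = 0.20488; Al = 0.40976, O = 0.61464.
SiO2 (M=60.083): mol = 0.59967; Si = 0.59967, O = 1.19934.
ΣO = 2.42436; factor = 12/ΣO = 4.94976.
Fe apfu = 0.13418 × 4.94976 = 0.664.

0.664 Fe apfu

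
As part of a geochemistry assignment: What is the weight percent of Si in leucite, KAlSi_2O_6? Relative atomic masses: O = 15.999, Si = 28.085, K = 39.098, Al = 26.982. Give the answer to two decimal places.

M(KAlSi_2O_6) = 218.244 g/mol.
Si contributes 2 × 28.085 = 56.170 g per mole.
56.170/218.244 = 0.2574 → 25.74%.

25.74 mass %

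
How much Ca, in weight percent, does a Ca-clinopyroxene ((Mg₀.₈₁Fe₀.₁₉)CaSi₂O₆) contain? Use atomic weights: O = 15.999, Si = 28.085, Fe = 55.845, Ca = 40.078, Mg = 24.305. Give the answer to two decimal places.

M((Mg₀.₈₁Fe₀.₁₉)CaSi₂O₆) = 222.540 g/mol.
Ca contributes 1 × 40.078 = 40.078 g per mole.
40.078/222.540 = 0.1801 → 18.01%.

18.01 weight percent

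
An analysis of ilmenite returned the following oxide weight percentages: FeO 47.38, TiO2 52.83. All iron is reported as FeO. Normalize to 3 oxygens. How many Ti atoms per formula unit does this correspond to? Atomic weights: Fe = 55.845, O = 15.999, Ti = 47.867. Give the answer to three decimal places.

1.001 Ti apfu

47.38 wt% FeO ÷ 71.844 g/mol = 0.65948 mol, giving 0.65948 Fe and 0.65948 O.
52.83 wt% TiO2 ÷ 79.865 g/mol = 0.66149 mol, giving 0.66149 Ti and 1.32298 O.
Oxygen sums to 1.98246; scaling by 3/1.98246 = 1.51327 puts the formula on 3 O.
Ti: 0.66149 × 1.51327 = 1.001 atoms per formula unit.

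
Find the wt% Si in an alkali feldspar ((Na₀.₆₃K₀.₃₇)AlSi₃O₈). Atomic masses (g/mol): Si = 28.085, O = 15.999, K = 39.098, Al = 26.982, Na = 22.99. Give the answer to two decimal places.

Formula mass = 0.63·22.99 + 0.37·39.098 + 1·26.982 + 3·28.085 + 8·15.999 = 268.179 g/mol, of which 84.255 g is Si.
So Si makes up 84.255/268.179 = 0.3142 of the mass, i.e. 31.42%.

31.42 weight percent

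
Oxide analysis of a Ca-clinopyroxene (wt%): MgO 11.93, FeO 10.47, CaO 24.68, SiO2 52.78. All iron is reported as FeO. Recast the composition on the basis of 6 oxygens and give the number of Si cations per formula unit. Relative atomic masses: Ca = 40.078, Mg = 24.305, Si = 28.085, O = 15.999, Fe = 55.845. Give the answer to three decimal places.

1.997 Si apfu

11.93 wt% MgO ÷ 40.304 g/mol = 0.29600 mol, giving 0.29600 Mg and 0.29600 O.
10.47 wt% FeO ÷ 71.844 g/mol = 0.14573 mol, giving 0.14573 Fe and 0.14573 O.
24.68 wt% CaO ÷ 56.077 g/mol = 0.44011 mol, giving 0.44011 Ca and 0.44011 O.
52.78 wt% SiO2 ÷ 60.083 g/mol = 0.87845 mol, giving 0.87845 Si and 1.75690 O.
Oxygen sums to 2.63874; scaling by 6/2.63874 = 2.27381 puts the formula on 6 O.
Si: 0.87845 × 2.27381 = 1.997 atoms per formula unit.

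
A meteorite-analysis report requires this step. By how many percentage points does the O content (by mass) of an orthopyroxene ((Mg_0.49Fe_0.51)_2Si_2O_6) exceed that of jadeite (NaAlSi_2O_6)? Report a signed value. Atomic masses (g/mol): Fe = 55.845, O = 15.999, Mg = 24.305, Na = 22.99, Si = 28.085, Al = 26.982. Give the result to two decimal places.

-6.28 percentage points

O in (Mg_0.49Fe_0.51)_2Si_2O_6: molar mass 232.945 g/mol; 6×15.999 = 95.994 g → 41.21 wt%.
O in NaAlSi_2O_6: molar mass 202.136 g/mol; 6×15.999 = 95.994 g → 47.49 wt%.
Difference = 41.21 − 47.49 = -6.28 percentage points.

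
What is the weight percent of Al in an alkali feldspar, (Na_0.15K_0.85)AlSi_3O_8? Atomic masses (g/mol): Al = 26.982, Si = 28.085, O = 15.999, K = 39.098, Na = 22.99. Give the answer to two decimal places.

9.78 weight percent

Formula mass = 0.15·22.99 + 0.85·39.098 + 1·26.982 + 3·28.085 + 8·15.999 = 275.911 g/mol, of which 26.982 g is Al.
So Al makes up 26.982/275.911 = 0.0978 of the mass, i.e. 9.78%.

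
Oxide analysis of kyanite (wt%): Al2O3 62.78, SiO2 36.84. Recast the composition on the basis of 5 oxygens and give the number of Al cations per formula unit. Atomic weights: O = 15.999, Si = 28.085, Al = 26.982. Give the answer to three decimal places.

2.003 Al apfu

62.78 wt% Al2O3 ÷ 101.961 g/mol = 0.61573 mol, giving 1.23146 Al and 1.84719 O.
36.84 wt% SiO2 ÷ 60.083 g/mol = 0.61315 mol, giving 0.61315 Si and 1.22630 O.
Oxygen sums to 3.07349; scaling by 5/3.07349 = 1.62682 puts the formula on 5 O.
Al: 1.23146 × 1.62682 = 2.003 atoms per formula unit.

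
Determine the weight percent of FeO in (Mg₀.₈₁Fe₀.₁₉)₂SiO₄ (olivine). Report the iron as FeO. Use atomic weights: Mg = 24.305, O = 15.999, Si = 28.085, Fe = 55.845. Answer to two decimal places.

Molar mass of (Mg₀.₈₁Fe₀.₁₉)₂SiO₄ = 1.62*24.305 + 0.38*55.845 + 1*28.085 + 4*15.999 = 152.676 g/mol.
Each formula unit contains 0.38 Fe, equivalent to 0.38/1 = 0.3800 mol FeO.
M(FeO) = 1×55.845 + 1×15.999 = 71.844 g/mol.
Mass of FeO per formula unit = 0.3800 × 71.844 = 27.301 g.
FeO wt% = 27.301 / 152.676 × 100 = 17.88%.

17.88 wt%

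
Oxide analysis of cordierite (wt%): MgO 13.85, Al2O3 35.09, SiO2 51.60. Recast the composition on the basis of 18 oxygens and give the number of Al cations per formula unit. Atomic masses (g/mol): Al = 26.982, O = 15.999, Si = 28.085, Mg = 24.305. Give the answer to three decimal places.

MgO: 13.85/40.304 = 0.34364 mol → 0.34364 mol Mg, 0.34364 mol O.
Al2O3: 35.09/101.961 = 0.34415 mol → 0.68830 mol Al, 1.03245 mol O.
SiO2: 51.60/60.083 = 0.85881 mol → 0.85881 mol Si, 1.71762 mol O.
Total oxygen = 3.09371 mol. Normalization factor = 18/3.09371 = 5.81826.
Al per 18 O = 0.68830 × 5.81826 = 4.005.

4.005 Al apfu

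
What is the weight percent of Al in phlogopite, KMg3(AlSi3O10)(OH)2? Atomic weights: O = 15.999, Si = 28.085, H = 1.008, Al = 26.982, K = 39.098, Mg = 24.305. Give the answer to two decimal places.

Molar mass of KMg3(AlSi3O10)(OH)2: 1*39.098 + 3*24.305 + 1*26.982 + 3*28.085 + 12*15.999 + 2*1.008 = 417.254 g/mol.
Mass of Al per formula unit: 1 × 26.982 = 26.982 g.
Weight fraction Al = 26.982 / 417.254 = 0.0647.

6.47 weight percent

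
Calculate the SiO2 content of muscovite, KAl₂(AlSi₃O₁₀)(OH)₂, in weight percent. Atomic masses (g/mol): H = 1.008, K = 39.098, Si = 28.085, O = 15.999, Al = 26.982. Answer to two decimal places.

45.25 wt%

Molar mass of KAl₂(AlSi₃O₁₀)(OH)₂ = 1·39.098 + 3·26.982 + 3·28.085 + 12·15.999 + 2·1.008 = 398.303 g/mol.
Each formula unit contains 3 Si, equivalent to 3/1 = 3.0000 mol SiO2.
M(SiO2) = 1×28.085 + 2×15.999 = 60.083 g/mol.
Mass of SiO2 per formula unit = 3.0000 × 60.083 = 180.249 g.
SiO2 wt% = 180.249 / 398.303 × 100 = 45.25%.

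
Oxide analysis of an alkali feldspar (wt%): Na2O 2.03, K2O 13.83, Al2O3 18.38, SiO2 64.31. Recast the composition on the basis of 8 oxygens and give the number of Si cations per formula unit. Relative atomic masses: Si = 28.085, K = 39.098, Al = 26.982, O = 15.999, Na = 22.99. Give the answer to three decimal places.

2.993 Si apfu

Na2O (M=61.979): mol = 0.03275; Na = 0.06550, O = 0.03275.
K2O (M=94.195): mol = 0.14682; K = 0.29364, O = 0.14682.
Al2O3 (M=101.961): mol = 0.18027; Al = 0.36054, O = 0.54081.
SiO2 (M=60.083): mol = 1.07035; Si = 1.07035, O = 2.14070.
ΣO = 2.86108; factor = 8/ΣO = 2.79615.
Si apfu = 1.07035 × 2.79615 = 2.993.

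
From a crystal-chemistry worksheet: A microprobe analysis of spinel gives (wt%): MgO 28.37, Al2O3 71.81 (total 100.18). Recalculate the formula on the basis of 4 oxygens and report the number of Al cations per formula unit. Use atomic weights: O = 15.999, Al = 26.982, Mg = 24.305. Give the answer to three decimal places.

MgO: 28.37/40.304 = 0.70390 mol → 0.70390 mol Mg, 0.70390 mol O.
Al2O3: 71.81/101.961 = 0.70429 mol → 1.40858 mol Al, 2.11287 mol O.
Total oxygen = 2.81677 mol. Normalization factor = 4/2.81677 = 1.42007.
Al per 4 O = 1.40858 × 1.42007 = 2.000.

2.000 Al apfu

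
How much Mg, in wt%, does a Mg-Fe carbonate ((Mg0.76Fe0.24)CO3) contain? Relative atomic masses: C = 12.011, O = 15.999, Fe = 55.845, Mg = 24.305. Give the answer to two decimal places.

20.10 wt%

M((Mg0.76Fe0.24)CO3) = 91.883 g/mol.
Mg contributes 0.76 × 24.305 = 18.472 g per mole.
18.472/91.883 = 0.2010 → 20.10%.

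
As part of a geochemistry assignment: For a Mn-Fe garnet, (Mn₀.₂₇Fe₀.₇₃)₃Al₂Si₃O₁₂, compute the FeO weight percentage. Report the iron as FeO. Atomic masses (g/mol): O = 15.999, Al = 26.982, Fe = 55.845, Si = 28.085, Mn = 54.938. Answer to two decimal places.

Formula mass = 497.007 g/mol.
2.19 Fe → 2.1900 mol FeO per formula unit; M(FeO) = 71.844, so FeO mass = 157.338 g.
157.338/497.007 × 100 = 31.66 wt%.

31.66 wt%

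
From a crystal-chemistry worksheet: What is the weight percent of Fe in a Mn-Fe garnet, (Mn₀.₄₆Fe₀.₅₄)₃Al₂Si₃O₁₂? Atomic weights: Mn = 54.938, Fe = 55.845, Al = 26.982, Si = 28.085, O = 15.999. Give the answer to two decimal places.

M((Mn₀.₄₆Fe₀.₅₄)₃Al₂Si₃O₁₂) = 496.490 g/mol.
Fe contributes 1.62 × 55.845 = 90.469 g per mole.
90.469/496.490 = 0.1822 → 18.22%.

18.22 wt%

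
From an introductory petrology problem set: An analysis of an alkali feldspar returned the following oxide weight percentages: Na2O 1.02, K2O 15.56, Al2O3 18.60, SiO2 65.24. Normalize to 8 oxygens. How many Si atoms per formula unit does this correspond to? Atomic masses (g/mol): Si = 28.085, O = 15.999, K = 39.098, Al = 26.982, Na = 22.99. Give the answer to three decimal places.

2.995 Si apfu

1.02 wt% Na2O ÷ 61.979 g/mol = 0.01646 mol, giving 0.03292 Na and 0.01646 O.
15.56 wt% K2O ÷ 94.195 g/mol = 0.16519 mol, giving 0.33038 K and 0.16519 O.
18.60 wt% Al2O3 ÷ 101.961 g/mol = 0.18242 mol, giving 0.36484 Al and 0.54726 O.
65.24 wt% SiO2 ÷ 60.083 g/mol = 1.08583 mol, giving 1.08583 Si and 2.17166 O.
Oxygen sums to 2.90057; scaling by 8/2.90057 = 2.75808 puts the formula on 8 O.
Si: 1.08583 × 2.75808 = 2.995 atoms per formula unit.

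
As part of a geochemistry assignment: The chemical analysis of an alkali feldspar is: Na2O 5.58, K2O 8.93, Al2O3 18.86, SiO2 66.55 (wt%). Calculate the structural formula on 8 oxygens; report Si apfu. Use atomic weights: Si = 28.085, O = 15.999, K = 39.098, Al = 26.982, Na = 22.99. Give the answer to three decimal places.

5.58 wt% Na2O ÷ 61.979 g/mol = 0.09003 mol, giving 0.18006 Na and 0.09003 O.
8.93 wt% K2O ÷ 94.195 g/mol = 0.09480 mol, giving 0.18960 K and 0.09480 O.
18.86 wt% Al2O3 ÷ 101.961 g/mol = 0.18497 mol, giving 0.36994 Al and 0.55491 O.
66.55 wt% SiO2 ÷ 60.083 g/mol = 1.10763 mol, giving 1.10763 Si and 2.21526 O.
Oxygen sums to 2.95500; scaling by 8/2.95500 = 2.70728 puts the formula on 8 O.
Si: 1.10763 × 2.70728 = 2.999 atoms per formula unit.

2.999 Si apfu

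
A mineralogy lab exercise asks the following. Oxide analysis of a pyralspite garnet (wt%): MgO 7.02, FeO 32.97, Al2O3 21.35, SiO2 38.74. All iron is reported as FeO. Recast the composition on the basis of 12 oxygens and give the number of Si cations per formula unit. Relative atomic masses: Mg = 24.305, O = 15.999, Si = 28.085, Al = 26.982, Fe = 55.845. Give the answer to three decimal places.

MgO: 7.02/40.304 = 0.17418 mol → 0.17418 mol Mg, 0.17418 mol O.
FeO: 32.97/71.844 = 0.45891 mol → 0.45891 mol Fe, 0.45891 mol O.
Al2O3: 21.35/101.961 = 0.20939 mol → 0.41878 mol Al, 0.62817 mol O.
SiO2: 38.74/60.083 = 0.64477 mol → 0.64477 mol Si, 1.28954 mol O.
Total oxygen = 2.55080 mol. Normalization factor = 12/2.55080 = 4.70441.
Si per 12 O = 0.64477 × 4.70441 = 3.033.

3.033 Si apfu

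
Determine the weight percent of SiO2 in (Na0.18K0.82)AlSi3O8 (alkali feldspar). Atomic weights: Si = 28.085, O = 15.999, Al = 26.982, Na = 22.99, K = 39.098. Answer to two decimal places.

65.44 wt%

Formula mass = 275.428 g/mol.
3 Si → 3.0000 mol SiO2 per formula unit; M(SiO2) = 60.083, so SiO2 mass = 180.249 g.
180.249/275.428 × 100 = 65.44 wt%.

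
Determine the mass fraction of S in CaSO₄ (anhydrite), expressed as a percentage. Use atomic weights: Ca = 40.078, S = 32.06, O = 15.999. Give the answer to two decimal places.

23.55 weight percent

M(CaSO₄) = 136.134 g/mol.
S contributes 1 × 32.06 = 32.060 g per mole.
32.060/136.134 = 0.2355 → 23.55%.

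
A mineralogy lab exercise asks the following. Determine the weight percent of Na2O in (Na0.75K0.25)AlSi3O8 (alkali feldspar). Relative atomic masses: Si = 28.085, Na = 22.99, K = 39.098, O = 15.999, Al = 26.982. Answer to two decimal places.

Formula mass = 266.246 g/mol.
0.75 Na → 0.3750 mol Na2O per formula unit; M(Na2O) = 61.979, so Na2O mass = 23.242 g.
23.242/266.246 × 100 = 8.73 wt%.

8.73 wt%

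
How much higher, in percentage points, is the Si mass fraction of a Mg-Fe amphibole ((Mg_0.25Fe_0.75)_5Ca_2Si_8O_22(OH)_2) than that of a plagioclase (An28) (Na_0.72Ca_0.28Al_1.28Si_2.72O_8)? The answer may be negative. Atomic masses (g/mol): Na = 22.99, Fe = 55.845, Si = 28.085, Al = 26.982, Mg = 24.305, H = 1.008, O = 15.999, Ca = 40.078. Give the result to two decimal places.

M((Mg_0.25Fe_0.75)_5Ca_2Si_8O_22(OH)_2) = 930.628 g/mol, so wt% Si = 224.680/930.628 × 100 = 24.14%.
M(Na_0.72Ca_0.28Al_1.28Si_2.72O_8) = 266.695 g/mol, so wt% Si = 76.391/266.695 × 100 = 28.64%.
24.14 − 28.64 = -4.50 pp.

-4.50 percentage points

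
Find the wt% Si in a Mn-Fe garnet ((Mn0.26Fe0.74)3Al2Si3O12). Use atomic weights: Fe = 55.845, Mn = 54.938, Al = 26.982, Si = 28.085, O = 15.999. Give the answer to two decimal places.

Molar mass of (Mn0.26Fe0.74)3Al2Si3O12: 0.78*54.938 + 2.22*55.845 + 2*26.982 + 3*28.085 + 12*15.999 = 497.035 g/mol.
Mass of Si per formula unit: 3 × 28.085 = 84.255 g.
Weight fraction Si = 84.255 / 497.035 = 0.1695.

16.95 mass %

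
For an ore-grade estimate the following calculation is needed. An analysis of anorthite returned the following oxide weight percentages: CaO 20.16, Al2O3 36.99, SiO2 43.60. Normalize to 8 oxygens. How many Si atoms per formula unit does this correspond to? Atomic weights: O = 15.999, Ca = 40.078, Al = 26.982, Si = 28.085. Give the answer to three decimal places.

CaO (M=56.077): mol = 0.35951; Ca = 0.35951, O = 0.35951.
Al2O3 (M=101.961): mol = 0.36279; Al = 0.72558, O = 1.08837.
SiO2 (M=60.083): mol = 0.72566; Si = 0.72566, O = 1.45132.
ΣO = 2.89920; factor = 8/ΣO = 2.75938.
Si apfu = 0.72566 × 2.75938 = 2.002.

2.002 Si apfu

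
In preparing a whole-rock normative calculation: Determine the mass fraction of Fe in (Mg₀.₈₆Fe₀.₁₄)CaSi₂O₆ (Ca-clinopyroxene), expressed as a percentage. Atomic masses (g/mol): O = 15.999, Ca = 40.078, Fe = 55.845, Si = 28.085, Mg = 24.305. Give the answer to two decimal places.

M((Mg₀.₈₆Fe₀.₁₄)CaSi₂O₆) = 220.963 g/mol.
Fe contributes 0.14 × 55.845 = 7.818 g per mole.
7.818/220.963 = 0.0354 → 3.54%.

3.54 weight percent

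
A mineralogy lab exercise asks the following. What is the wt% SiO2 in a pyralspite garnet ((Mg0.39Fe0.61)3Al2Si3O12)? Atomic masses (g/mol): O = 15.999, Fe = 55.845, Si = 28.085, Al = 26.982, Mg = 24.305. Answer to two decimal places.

39.11 wt%

Formula mass = 460.840 g/mol.
3 Si → 3.0000 mol SiO2 per formula unit; M(SiO2) = 60.083, so SiO2 mass = 180.249 g.
180.249/460.840 × 100 = 39.11 wt%.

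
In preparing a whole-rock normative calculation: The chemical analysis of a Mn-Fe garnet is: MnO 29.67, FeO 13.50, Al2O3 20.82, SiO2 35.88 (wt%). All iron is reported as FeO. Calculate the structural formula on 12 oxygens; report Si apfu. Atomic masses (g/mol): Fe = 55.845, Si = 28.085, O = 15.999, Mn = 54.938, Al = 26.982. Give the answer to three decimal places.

2.970 Si apfu

MnO: 29.67/70.937 = 0.41826 mol → 0.41826 mol Mn, 0.41826 mol O.
FeO: 13.50/71.844 = 0.18791 mol → 0.18791 mol Fe, 0.18791 mol O.
Al2O3: 20.82/101.961 = 0.20420 mol → 0.40840 mol Al, 0.61260 mol O.
SiO2: 35.88/60.083 = 0.59717 mol → 0.59717 mol Si, 1.19434 mol O.
Total oxygen = 2.41311 mol. Normalization factor = 12/2.41311 = 4.97284.
Si per 12 O = 0.59717 × 4.97284 = 2.970.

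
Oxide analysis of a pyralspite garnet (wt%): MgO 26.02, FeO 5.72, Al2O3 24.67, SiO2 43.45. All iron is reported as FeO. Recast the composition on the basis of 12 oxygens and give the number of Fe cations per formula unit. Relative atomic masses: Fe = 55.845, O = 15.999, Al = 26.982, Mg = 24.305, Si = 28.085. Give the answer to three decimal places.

0.330 Fe apfu

MgO (M=40.304): mol = 0.64559; Mg = 0.64559, O = 0.64559.
FeO (M=71.844): mol = 0.07962; Fe = 0.07962, O = 0.07962.
Al2O3 (M=101.961): mol = 0.24196; Al = 0.48392, O = 0.72588.
SiO2 (M=60.083): mol = 0.72317; Si = 0.72317, O = 1.44634.
ΣO = 2.89743; factor = 12/ΣO = 4.14160.
Fe apfu = 0.07962 × 4.14160 = 0.330.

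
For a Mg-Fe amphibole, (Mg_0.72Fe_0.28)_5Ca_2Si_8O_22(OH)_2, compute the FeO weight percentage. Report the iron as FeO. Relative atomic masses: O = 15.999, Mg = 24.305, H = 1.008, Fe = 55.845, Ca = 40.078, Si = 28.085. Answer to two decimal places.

Molar mass of (Mg_0.72Fe_0.28)_5Ca_2Si_8O_22(OH)_2 = 3.60×24.305 + 1.40×55.845 + 2×40.078 + 8×28.085 + 24×15.999 + 2×1.008 = 856.509 g/mol.
Each formula unit contains 1.40 Fe, equivalent to 1.40/1 = 1.4000 mol FeO.
M(FeO) = 1×55.845 + 1×15.999 = 71.844 g/mol.
Mass of FeO per formula unit = 1.4000 × 71.844 = 100.582 g.
FeO wt% = 100.582 / 856.509 × 100 = 11.74%.

11.74 wt%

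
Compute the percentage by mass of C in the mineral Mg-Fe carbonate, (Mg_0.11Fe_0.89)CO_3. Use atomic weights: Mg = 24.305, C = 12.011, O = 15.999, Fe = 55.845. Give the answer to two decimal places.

10.69 wt%

Molar mass of (Mg_0.11Fe_0.89)CO_3: 0.11×24.305 + 0.89×55.845 + 1×12.011 + 3×15.999 = 112.384 g/mol.
Mass of C per formula unit: 1 × 12.011 = 12.011 g.
Weight fraction C = 12.011 / 112.384 = 0.1069.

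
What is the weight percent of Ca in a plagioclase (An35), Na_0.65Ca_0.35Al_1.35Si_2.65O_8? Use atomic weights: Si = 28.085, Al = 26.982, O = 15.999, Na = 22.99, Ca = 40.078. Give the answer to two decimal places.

M(Na_0.65Ca_0.35Al_1.35Si_2.65O_8) = 267.814 g/mol.
Ca contributes 0.35 × 40.078 = 14.027 g per mole.
14.027/267.814 = 0.0524 → 5.24%.

5.24 mass %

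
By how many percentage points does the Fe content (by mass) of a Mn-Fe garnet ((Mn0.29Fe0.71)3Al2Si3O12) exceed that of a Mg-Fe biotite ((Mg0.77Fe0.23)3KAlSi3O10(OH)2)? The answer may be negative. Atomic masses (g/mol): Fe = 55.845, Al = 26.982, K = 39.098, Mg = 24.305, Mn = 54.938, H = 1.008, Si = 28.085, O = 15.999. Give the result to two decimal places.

M((Mn0.29Fe0.71)3Al2Si3O12) = 496.953 g/mol, so wt% Fe = 118.950/496.953 × 100 = 23.94%.
M((Mg0.77Fe0.23)3KAlSi3O10(OH)2) = 439.017 g/mol, so wt% Fe = 38.533/439.017 × 100 = 8.78%.
23.94 − 8.78 = 15.16 pp.

15.16 percentage points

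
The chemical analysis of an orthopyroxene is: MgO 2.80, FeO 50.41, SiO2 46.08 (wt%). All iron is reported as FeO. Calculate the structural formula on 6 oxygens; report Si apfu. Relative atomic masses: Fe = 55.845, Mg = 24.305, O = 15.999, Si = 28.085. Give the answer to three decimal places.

1.996 Si apfu

MgO: 2.80/40.304 = 0.06947 mol → 0.06947 mol Mg, 0.06947 mol O.
FeO: 50.41/71.844 = 0.70166 mol → 0.70166 mol Fe, 0.70166 mol O.
SiO2: 46.08/60.083 = 0.76694 mol → 0.76694 mol Si, 1.53388 mol O.
Total oxygen = 2.30501 mol. Normalization factor = 6/2.30501 = 2.60303.
Si per 6 O = 0.76694 × 2.60303 = 1.996.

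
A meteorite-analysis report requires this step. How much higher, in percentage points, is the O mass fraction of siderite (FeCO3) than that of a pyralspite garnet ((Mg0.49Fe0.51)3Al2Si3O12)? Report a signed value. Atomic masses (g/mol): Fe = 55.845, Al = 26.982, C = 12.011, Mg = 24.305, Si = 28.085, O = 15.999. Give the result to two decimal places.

M(FeCO3) = 115.853 g/mol, so wt% O = 47.997/115.853 × 100 = 41.43%.
M((Mg0.49Fe0.51)3Al2Si3O12) = 451.378 g/mol, so wt% O = 191.988/451.378 × 100 = 42.53%.
41.43 − 42.53 = -1.10 pp.

-1.10 percentage points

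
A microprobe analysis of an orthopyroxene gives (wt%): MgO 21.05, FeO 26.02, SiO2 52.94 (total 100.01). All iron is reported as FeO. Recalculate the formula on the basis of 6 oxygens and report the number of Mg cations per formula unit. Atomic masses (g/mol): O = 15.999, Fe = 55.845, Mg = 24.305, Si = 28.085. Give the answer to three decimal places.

MgO (M=40.304): mol = 0.52228; Mg = 0.52228, O = 0.52228.
FeO (M=71.844): mol = 0.36217; Fe = 0.36217, O = 0.36217.
SiO2 (M=60.083): mol = 0.88111; Si = 0.88111, O = 1.76222.
ΣO = 2.64667; factor = 6/ΣO = 2.26700.
Mg apfu = 0.52228 × 2.26700 = 1.184.

1.184 Mg apfu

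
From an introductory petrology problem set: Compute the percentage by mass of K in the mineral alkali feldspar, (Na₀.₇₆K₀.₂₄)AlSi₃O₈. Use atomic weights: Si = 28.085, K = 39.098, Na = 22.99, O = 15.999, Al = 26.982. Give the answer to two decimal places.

Molar mass of (Na₀.₇₆K₀.₂₄)AlSi₃O₈: 0.76*22.99 + 0.24*39.098 + 1*26.982 + 3*28.085 + 8*15.999 = 266.085 g/mol.
Mass of K per formula unit: 0.24 × 39.098 = 9.384 g.
Weight fraction K = 9.384 / 266.085 = 0.0353.

3.53 wt%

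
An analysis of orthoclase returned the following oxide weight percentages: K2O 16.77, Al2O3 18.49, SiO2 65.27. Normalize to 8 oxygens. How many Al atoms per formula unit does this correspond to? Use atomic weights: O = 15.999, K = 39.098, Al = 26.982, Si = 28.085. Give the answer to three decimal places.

1.002 Al apfu

K2O (M=94.195): mol = 0.17803; K = 0.35606, O = 0.17803.
Al2O3 (M=101.961): mol = 0.18134; Al = 0.36268, O = 0.54402.
SiO2 (M=60.083): mol = 1.08633; Si = 1.08633, O = 2.17266.
ΣO = 2.89471; factor = 8/ΣO = 2.76366.
Al apfu = 0.36268 × 2.76366 = 1.002.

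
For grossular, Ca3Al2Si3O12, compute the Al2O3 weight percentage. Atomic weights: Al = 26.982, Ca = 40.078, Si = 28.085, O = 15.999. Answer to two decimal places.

M(Ca3Al2Si3O12) = 450.441 g/mol; M(Al2O3) = 101.961 g/mol.
Moles Al2O3 per formula unit = 2 Al ÷ 2 = 1.0000.
Al2O3 fraction = (1.0000 × 101.961) / 450.441 = 101.961/450.441 = 0.2264.

22.64 wt%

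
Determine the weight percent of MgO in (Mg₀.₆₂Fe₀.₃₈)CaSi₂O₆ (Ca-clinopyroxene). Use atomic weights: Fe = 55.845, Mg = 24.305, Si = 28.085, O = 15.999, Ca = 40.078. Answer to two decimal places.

10.93 wt%

Molar mass of (Mg₀.₆₂Fe₀.₃₈)CaSi₂O₆ = 0.62*24.305 + 0.38*55.845 + 1*40.078 + 2*28.085 + 6*15.999 = 228.532 g/mol.
Each formula unit contains 0.62 Mg, equivalent to 0.62/1 = 0.6200 mol MgO.
M(MgO) = 1×24.305 + 1×15.999 = 40.304 g/mol.
Mass of MgO per formula unit = 0.6200 × 40.304 = 24.988 g.
MgO wt% = 24.988 / 228.532 × 100 = 10.93%.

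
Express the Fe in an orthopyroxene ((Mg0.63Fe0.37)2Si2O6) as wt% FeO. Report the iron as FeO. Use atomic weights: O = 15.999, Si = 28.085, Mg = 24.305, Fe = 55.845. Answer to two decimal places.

M((Mg0.63Fe0.37)2Si2O6) = 224.114 g/mol; M(FeO) = 71.844 g/mol.
Moles FeO per formula unit = 0.74 Fe ÷ 1 = 0.7400.
FeO fraction = (0.7400 × 71.844) / 224.114 = 53.165/224.114 = 0.2372.

23.72 wt%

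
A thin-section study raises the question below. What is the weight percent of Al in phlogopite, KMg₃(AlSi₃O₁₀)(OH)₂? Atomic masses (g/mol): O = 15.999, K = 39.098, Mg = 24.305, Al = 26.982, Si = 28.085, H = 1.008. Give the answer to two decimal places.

6.47 weight percent

Molar mass of KMg₃(AlSi₃O₁₀)(OH)₂: 1×39.098 + 3×24.305 + 1×26.982 + 3×28.085 + 12×15.999 + 2×1.008 = 417.254 g/mol.
Mass of Al per formula unit: 1 × 26.982 = 26.982 g.
Weight fraction Al = 26.982 / 417.254 = 0.0647.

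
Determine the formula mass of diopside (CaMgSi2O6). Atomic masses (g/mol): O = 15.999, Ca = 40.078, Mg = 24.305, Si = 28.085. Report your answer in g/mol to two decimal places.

216.55 g/mol

Ca: 1 × 40.078 = 40.0780
Mg: 1 × 24.305 = 24.3050
Si: 2 × 28.085 = 56.1700
O: 6 × 15.999 = 95.9940
Summing the contributions gives the formula mass.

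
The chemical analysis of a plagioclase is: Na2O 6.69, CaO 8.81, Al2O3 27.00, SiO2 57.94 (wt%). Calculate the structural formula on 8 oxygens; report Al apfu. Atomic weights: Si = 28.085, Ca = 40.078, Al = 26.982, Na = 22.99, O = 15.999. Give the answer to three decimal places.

Na2O (M=61.979): mol = 0.10794; Na = 0.21588, O = 0.10794.
CaO (M=56.077): mol = 0.15711; Ca = 0.15711, O = 0.15711.
Al2O3 (M=101.961): mol = 0.26481; Al = 0.52962, O = 0.79443.
SiO2 (M=60.083): mol = 0.96433; Si = 0.96433, O = 1.92866.
ΣO = 2.98814; factor = 8/ΣO = 2.67725.
Al apfu = 0.52962 × 2.67725 = 1.418.

1.418 Al apfu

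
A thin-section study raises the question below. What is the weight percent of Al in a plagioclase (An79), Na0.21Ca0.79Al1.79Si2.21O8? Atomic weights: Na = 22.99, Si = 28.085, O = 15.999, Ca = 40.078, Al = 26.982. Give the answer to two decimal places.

17.57 weight percent

Molar mass of Na0.21Ca0.79Al1.79Si2.21O8: 0.21*22.99 + 0.79*40.078 + 1.79*26.982 + 2.21*28.085 + 8*15.999 = 274.847 g/mol.
Mass of Al per formula unit: 1.79 × 26.982 = 48.298 g.
Weight fraction Al = 48.298 / 274.847 = 0.1757.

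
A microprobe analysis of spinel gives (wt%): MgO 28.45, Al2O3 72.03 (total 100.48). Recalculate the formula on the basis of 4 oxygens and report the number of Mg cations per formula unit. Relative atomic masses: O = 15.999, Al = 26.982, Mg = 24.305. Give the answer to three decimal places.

MgO (M=40.304): mol = 0.70589; Mg = 0.70589, O = 0.70589.
Al2O3 (M=101.961): mol = 0.70645; Al = 1.41290, O = 2.11935.
ΣO = 2.82524; factor = 4/ΣO = 1.41581.
Mg apfu = 0.70589 × 1.41581 = 0.999.

0.999 Mg apfu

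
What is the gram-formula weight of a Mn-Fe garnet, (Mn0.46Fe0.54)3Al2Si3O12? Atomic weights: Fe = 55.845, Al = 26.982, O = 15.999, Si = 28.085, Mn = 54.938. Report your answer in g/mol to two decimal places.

496.49 g/mol

The formula mass is the sum 1.38·54.938 + 1.62·55.845 + 2·26.982 + 3·28.085 + 12·15.999.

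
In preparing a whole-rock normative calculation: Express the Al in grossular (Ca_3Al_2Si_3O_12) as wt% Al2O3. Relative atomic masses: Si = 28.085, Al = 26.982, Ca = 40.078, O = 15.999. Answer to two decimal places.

22.64 wt%

Molar mass of Ca_3Al_2Si_3O_12 = 3*40.078 + 2*26.982 + 3*28.085 + 12*15.999 = 450.441 g/mol.
Each formula unit contains 2 Al, equivalent to 2/2 = 1.0000 mol Al2O3.
M(Al2O3) = 2×26.982 + 3×15.999 = 101.961 g/mol.
Mass of Al2O3 per formula unit = 1.0000 × 101.961 = 101.961 g.
Al2O3 wt% = 101.961 / 450.441 × 100 = 22.64%.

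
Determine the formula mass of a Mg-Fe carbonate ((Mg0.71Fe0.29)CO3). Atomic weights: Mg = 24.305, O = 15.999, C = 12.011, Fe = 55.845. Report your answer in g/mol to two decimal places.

93.46 g/mol

M = 0.71×24.305 + 0.29×55.845 + 1×12.011 + 3×15.999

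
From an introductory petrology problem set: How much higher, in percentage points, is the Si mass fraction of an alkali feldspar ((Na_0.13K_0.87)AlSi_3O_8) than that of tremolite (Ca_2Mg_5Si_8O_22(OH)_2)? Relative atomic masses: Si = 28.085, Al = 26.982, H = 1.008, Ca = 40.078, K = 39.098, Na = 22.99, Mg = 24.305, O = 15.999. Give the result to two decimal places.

2.84 percentage points

First mineral: 84.255 g Si in 276.233 g formula = 30.50 wt% Si.
Second mineral: 224.680 g Si in 812.353 g formula = 27.66 wt% Si.
30.50% − 27.66% gives a difference of 2.84 percentage points.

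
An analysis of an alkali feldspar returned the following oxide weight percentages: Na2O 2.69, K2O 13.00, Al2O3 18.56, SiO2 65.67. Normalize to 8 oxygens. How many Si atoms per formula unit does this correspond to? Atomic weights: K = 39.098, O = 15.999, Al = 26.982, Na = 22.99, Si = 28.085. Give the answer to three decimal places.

3.001 Si apfu

Na2O: 2.69/61.979 = 0.04340 mol → 0.08680 mol Na, 0.04340 mol O.
K2O: 13.00/94.195 = 0.13801 mol → 0.27602 mol K, 0.13801 mol O.
Al2O3: 18.56/101.961 = 0.18203 mol → 0.36406 mol Al, 0.54609 mol O.
SiO2: 65.67/60.083 = 1.09299 mol → 1.09299 mol Si, 2.18598 mol O.
Total oxygen = 2.91348 mol. Normalization factor = 8/2.91348 = 2.74586.
Si per 8 O = 1.09299 × 2.74586 = 3.001.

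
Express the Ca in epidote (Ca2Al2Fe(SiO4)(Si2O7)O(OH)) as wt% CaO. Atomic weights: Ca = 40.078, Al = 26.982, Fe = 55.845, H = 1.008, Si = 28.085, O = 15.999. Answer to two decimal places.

23.21 wt%

M(Ca2Al2Fe(SiO4)(Si2O7)O(OH)) = 483.215 g/mol; M(CaO) = 56.077 g/mol.
Moles CaO per formula unit = 2 Ca ÷ 1 = 2.0000.
CaO fraction = (2.0000 × 56.077) / 483.215 = 112.154/483.215 = 0.2321.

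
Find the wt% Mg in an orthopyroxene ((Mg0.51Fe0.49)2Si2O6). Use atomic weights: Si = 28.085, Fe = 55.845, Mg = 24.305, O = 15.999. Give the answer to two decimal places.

Molar mass of (Mg0.51Fe0.49)2Si2O6: 1.02·24.305 + 0.98·55.845 + 2·28.085 + 6·15.999 = 231.683 g/mol.
Mass of Mg per formula unit: 1.02 × 24.305 = 24.791 g.
Weight fraction Mg = 24.791 / 231.683 = 0.1070.

10.70 weight percent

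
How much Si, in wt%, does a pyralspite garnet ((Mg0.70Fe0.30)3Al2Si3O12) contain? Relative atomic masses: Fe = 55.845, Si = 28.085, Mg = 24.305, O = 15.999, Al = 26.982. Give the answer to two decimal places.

M((Mg0.70Fe0.30)3Al2Si3O12) = 431.508 g/mol.
Si contributes 3 × 28.085 = 84.255 g per mole.
84.255/431.508 = 0.1953 → 19.53%.

19.53 wt%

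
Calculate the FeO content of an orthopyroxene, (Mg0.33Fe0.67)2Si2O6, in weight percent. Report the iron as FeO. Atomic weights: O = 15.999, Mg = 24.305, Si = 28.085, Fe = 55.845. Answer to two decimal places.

39.61 wt%

Molar mass of (Mg0.33Fe0.67)2Si2O6 = 0.66·24.305 + 1.34·55.845 + 2·28.085 + 6·15.999 = 243.038 g/mol.
Each formula unit contains 1.34 Fe, equivalent to 1.34/1 = 1.3400 mol FeO.
M(FeO) = 1×55.845 + 1×15.999 = 71.844 g/mol.
Mass of FeO per formula unit = 1.3400 × 71.844 = 96.271 g.
FeO wt% = 96.271 / 243.038 × 100 = 39.61%.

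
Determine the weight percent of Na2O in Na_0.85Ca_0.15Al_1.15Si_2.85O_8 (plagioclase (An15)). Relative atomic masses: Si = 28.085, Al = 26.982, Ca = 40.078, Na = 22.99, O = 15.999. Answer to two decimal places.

9.95 wt%

Formula mass = 264.617 g/mol.
0.85 Na → 0.4250 mol Na2O per formula unit; M(Na2O) = 61.979, so Na2O mass = 26.341 g.
26.341/264.617 × 100 = 9.95 wt%.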